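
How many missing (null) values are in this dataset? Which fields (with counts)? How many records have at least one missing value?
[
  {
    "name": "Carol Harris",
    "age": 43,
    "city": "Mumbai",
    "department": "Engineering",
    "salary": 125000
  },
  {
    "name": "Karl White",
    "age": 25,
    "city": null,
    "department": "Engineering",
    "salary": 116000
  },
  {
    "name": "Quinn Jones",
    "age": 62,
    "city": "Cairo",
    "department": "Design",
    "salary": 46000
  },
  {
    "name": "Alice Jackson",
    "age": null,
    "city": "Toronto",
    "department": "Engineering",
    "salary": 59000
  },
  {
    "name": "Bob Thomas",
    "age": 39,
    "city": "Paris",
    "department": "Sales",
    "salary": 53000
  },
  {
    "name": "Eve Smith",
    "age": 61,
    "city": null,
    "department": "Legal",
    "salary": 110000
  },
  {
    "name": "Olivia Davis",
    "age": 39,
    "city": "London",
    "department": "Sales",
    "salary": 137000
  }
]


Checking for missing (null) values in 7 records:

  Carol Harris: complete
  Karl White: city
  Quinn Jones: complete
  Alice Jackson: age
  Bob Thomas: complete
  Eve Smith: city
  Olivia Davis: complete

Per field:
  name: 0 missing
  age: 1 missing
  city: 2 missing
  department: 0 missing
  salary: 0 missing

Total missing values: 3
Records with any missing: 3

3 missing values (age: 1, city: 2); 3 incomplete records


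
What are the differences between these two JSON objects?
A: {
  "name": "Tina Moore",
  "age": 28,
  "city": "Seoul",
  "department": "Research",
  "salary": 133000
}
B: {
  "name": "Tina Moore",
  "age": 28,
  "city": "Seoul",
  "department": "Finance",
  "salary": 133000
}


Comparing each field (in key order):
  name: same
  age: same
  city: same
  department: DIFFERENT
  salary: same
Differences:
  department: Research -> Finance

1 field(s) changed

1 change: department


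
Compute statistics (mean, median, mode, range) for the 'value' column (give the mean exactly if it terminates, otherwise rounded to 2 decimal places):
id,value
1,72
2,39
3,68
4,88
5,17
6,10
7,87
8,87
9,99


Data: [72, 39, 68, 88, 17, 10, 87, 87, 99]
Count: 9
Sum: 567
Mean: 567/9 = 63
Sorted: [10, 17, 39, 68, 72, 87, 87, 88, 99]
Median: 72.0
Mode: 87 (2 times)
Range: 99 - 10 = 89
Min: 10, Max: 99

mean=63, median=72.0, mode=87, range=89


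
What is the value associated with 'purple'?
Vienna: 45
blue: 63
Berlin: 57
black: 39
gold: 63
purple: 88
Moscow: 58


Looking up key 'purple'
Value: 88

88


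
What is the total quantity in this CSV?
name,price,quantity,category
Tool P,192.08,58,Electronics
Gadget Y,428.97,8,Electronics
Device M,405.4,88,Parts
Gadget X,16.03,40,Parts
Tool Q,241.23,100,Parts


Computing total quantity:
Values: [58, 8, 88, 40, 100]
Sum = 294

294


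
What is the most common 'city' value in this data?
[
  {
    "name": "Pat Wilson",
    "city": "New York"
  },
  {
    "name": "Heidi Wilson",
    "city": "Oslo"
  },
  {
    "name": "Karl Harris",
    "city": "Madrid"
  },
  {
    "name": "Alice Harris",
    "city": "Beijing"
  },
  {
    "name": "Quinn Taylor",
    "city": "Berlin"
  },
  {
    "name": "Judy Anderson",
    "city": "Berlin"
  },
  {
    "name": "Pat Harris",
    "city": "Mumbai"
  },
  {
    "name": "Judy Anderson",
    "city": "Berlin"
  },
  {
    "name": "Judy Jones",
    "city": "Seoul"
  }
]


Counting 'city' values across 9 records:

  Berlin: 3 ###
  New York: 1 #
  Oslo: 1 #
  Madrid: 1 #
  Beijing: 1 #
  Mumbai: 1 #
  Seoul: 1 #

Most common: Berlin (3 times)

Berlin (3 times)


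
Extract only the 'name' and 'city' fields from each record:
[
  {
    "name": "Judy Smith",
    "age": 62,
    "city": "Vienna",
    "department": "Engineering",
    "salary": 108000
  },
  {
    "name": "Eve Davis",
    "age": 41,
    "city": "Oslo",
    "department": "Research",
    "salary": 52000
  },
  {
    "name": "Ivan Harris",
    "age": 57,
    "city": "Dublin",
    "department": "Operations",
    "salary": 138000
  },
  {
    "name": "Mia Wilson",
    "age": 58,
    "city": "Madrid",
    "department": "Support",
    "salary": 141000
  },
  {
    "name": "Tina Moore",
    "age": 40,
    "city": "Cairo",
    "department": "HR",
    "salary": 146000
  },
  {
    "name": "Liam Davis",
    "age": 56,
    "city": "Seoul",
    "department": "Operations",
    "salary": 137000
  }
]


Original: 6 records with fields: name, age, city, department, salary
Keep: ['name', 'city']
Drop: ['age', 'department', 'salary']
Result: 6 records, 2 fields each

[
  {
    "name": "Judy Smith",
    "city": "Vienna"
  },
  {
    "name": "Eve Davis",
    "city": "Oslo"
  },
  {
    "name": "Ivan Harris",
    "city": "Dublin"
  },
  {
    "name": "Mia Wilson",
    "city": "Madrid"
  },
  {
    "name": "Tina Moore",
    "city": "Cairo"
  },
  {
    "name": "Liam Davis",
    "city": "Seoul"
  }
]


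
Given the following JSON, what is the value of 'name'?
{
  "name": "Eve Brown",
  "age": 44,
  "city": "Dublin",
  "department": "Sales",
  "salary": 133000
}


Looking up field 'name'
Value: Eve Brown

Eve Brown


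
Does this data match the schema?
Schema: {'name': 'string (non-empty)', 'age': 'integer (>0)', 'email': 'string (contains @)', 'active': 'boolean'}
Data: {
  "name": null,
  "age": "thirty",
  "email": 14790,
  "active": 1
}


Validating each field against schema:
  name: FAIL (null is not a string)
  age: FAIL ("thirty" is not an integer)
  email: FAIL (14790 is not a string)
  active: FAIL (1 is not a boolean)

Result: INVALID (4 errors: name, age, email, active)

INVALID (4 errors: name, age, email, active)


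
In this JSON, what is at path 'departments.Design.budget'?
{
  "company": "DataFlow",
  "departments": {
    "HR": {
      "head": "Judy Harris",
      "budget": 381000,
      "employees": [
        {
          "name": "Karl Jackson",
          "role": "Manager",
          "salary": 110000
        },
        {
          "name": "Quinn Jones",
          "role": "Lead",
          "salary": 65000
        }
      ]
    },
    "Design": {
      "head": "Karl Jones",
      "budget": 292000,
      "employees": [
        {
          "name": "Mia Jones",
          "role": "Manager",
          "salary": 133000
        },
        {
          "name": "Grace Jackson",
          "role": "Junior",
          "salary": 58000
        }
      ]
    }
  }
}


Path: departments.Design.budget

Navigate:
  -> departments
  -> Design
  -> budget = 292000

292000


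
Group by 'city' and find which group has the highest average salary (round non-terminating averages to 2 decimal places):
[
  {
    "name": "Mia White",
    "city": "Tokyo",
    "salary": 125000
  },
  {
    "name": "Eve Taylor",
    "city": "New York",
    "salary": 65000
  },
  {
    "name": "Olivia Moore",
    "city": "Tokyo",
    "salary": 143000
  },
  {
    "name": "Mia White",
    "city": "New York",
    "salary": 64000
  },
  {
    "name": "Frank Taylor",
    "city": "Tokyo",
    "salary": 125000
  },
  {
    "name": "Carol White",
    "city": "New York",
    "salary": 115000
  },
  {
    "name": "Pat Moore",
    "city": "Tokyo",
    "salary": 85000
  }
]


Group by: city

Groups:
  New York: 3 people, avg salary = 244000/3 ≈ $81333.33
  Tokyo: 4 people, avg salary = 478000/4 = $119500

Highest average salary: Tokyo ($119500)

Tokyo ($119500)


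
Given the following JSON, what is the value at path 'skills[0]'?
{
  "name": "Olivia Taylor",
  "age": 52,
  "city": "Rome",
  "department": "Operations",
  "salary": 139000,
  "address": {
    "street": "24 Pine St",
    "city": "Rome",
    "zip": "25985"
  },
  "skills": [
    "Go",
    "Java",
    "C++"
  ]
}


Query: skills[0]
Path: skills -> first element
Value: Go

Go


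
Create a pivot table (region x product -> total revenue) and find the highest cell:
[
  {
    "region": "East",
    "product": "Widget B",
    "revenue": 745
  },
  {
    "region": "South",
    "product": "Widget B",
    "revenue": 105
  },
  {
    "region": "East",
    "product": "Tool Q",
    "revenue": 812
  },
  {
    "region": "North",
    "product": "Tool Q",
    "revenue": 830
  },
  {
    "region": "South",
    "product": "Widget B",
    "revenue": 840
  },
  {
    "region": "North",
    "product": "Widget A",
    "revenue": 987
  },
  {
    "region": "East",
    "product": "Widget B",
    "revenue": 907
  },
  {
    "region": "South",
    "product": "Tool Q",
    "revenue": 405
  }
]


Pivot: region (rows) x product (columns) -> total revenue

     Tool Q        Widget A      Widget B    
East           812             0          1652  
North          830           987             0  
South          405             0           945  

Highest: East / Widget B = $1652

East / Widget B = $1652


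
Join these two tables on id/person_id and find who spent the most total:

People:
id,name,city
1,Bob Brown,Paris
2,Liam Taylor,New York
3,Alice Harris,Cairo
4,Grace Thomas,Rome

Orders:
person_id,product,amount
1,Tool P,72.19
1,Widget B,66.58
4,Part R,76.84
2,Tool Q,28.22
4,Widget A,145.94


Join on: people.id = orders.person_id

Joined rows:
  Bob Brown (Paris) bought Tool P for $72.19
  Bob Brown (Paris) bought Widget B for $66.58
  Grace Thomas (Rome) bought Part R for $76.84
  Liam Taylor (New York) bought Tool Q for $28.22
  Grace Thomas (Rome) bought Widget A for $145.94

Total per person:
  Grace Thomas: $222.78
  Bob Brown: $138.77
  Liam Taylor: $28.22

Top spender: Grace Thomas ($222.78)

Grace Thomas ($222.78)


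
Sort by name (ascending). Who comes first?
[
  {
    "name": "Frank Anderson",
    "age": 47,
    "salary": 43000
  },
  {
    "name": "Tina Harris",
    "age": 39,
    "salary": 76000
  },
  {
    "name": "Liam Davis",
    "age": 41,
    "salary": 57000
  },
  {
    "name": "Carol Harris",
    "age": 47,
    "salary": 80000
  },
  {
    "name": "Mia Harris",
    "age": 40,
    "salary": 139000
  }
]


Sort by: name (ascending)

Sorted order:
  1. Carol Harris (name = Carol Harris)
  2. Frank Anderson (name = Frank Anderson)
  3. Liam Davis (name = Liam Davis)
  4. Mia Harris (name = Mia Harris)
  5. Tina Harris (name = Tina Harris)

First: Carol Harris

Carol Harris


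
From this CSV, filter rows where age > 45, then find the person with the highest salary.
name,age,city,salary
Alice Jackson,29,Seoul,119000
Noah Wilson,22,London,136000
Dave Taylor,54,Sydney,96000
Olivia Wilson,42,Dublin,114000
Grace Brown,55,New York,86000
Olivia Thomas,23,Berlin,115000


Filter: age > 45
Sort by: salary (descending)

Filtered records (2):
  Dave Taylor, age 54, salary $96000
  Grace Brown, age 55, salary $86000

Highest salary: Dave Taylor ($96000)

Dave Taylor


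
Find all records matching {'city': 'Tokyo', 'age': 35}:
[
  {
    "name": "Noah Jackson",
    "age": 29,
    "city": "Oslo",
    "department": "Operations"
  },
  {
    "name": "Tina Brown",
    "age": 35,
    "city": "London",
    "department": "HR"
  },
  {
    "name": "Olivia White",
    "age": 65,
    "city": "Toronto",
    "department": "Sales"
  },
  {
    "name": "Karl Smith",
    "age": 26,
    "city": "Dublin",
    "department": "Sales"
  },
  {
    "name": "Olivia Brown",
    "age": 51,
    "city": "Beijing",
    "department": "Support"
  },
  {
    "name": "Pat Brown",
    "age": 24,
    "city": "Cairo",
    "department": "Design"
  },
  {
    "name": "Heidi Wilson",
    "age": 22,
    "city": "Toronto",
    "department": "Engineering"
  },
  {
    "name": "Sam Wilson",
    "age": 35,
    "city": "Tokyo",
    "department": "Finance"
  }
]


Search criteria: {'city': 'Tokyo', 'age': 35}

Checking 8 records:
  Noah Jackson: {city: Oslo, age: 29}
  Tina Brown: {city: London, age: 35}
  Olivia White: {city: Toronto, age: 65}
  Karl Smith: {city: Dublin, age: 26}
  Olivia Brown: {city: Beijing, age: 51}
  Pat Brown: {city: Cairo, age: 24}
  Heidi Wilson: {city: Toronto, age: 22}
  Sam Wilson: {city: Tokyo, age: 35} <-- MATCH

Matches: ["Sam Wilson"]

["Sam Wilson"]


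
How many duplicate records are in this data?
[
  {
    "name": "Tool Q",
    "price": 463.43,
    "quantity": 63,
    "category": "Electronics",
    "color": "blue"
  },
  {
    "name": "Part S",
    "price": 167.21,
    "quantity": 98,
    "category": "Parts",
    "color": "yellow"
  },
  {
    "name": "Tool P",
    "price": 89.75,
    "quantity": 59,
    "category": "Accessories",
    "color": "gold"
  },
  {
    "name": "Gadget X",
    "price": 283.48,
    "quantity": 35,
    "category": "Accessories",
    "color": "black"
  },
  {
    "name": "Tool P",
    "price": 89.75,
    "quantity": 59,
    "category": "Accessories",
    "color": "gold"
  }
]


Checking 5 records for duplicates:

  Row 1: Tool Q ($463.43, qty 63)
  Row 2: Part S ($167.21, qty 98)
  Row 3: Tool P ($89.75, qty 59)
  Row 4: Gadget X ($283.48, qty 35)
  Row 5: Tool P ($89.75, qty 59) <-- DUPLICATE

Duplicates found: 1
Unique records: 4

1 duplicates, 4 unique


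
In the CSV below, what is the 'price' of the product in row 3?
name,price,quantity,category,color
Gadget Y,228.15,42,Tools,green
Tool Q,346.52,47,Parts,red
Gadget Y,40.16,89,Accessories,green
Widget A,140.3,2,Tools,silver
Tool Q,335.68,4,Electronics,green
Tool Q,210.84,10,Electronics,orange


Query: Row 3 ('Gadget Y'), column 'price'
Value: 40.16

40.16


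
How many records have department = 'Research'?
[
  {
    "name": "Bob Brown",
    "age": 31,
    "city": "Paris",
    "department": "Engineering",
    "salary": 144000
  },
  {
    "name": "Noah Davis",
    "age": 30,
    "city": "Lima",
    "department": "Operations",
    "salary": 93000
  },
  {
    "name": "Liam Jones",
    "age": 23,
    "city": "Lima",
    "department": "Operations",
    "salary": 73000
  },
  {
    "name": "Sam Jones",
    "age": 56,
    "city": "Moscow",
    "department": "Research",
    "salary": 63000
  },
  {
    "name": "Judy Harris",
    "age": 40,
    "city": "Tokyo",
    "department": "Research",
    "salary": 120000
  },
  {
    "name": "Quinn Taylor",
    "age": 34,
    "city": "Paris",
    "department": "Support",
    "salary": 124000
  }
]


Data: 6 records
Condition: department = 'Research'

Checking each record:
  Bob Brown: Engineering
  Noah Davis: Operations
  Liam Jones: Operations
  Sam Jones: Research MATCH
  Judy Harris: Research MATCH
  Quinn Taylor: Support

Count: 2

2


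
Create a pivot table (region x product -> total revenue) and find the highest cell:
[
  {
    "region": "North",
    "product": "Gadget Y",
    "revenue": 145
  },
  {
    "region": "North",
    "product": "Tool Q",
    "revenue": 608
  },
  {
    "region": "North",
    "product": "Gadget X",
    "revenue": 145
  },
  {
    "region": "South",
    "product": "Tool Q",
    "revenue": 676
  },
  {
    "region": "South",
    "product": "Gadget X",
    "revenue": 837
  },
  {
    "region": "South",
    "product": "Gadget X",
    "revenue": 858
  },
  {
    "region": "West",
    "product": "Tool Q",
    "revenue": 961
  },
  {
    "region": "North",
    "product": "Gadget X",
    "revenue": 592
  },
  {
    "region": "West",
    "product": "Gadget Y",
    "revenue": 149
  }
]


Pivot: region (rows) x product (columns) -> total revenue

     Gadget X      Gadget Y      Tool Q      
North          737           145           608  
South         1695             0           676  
West             0           149           961  

Highest: South / Gadget X = $1695

South / Gadget X = $1695


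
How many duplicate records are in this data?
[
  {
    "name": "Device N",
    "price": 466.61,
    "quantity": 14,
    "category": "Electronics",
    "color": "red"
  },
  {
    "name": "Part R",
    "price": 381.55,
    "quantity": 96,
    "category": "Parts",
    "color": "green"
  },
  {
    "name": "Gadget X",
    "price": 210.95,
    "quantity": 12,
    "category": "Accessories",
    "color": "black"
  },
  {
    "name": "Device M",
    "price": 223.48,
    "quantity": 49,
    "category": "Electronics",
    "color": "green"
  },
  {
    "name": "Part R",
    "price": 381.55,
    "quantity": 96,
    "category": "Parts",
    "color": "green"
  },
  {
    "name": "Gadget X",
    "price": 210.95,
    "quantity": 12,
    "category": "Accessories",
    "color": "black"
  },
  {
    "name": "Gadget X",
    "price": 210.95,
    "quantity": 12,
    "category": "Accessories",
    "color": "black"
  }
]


Checking 7 records for duplicates:

  Row 1: Device N ($466.61, qty 14)
  Row 2: Part R ($381.55, qty 96)
  Row 3: Gadget X ($210.95, qty 12)
  Row 4: Device M ($223.48, qty 49)
  Row 5: Part R ($381.55, qty 96) <-- DUPLICATE
  Row 6: Gadget X ($210.95, qty 12) <-- DUPLICATE
  Row 7: Gadget X ($210.95, qty 12) <-- DUPLICATE

Duplicates found: 3
Unique records: 4

3 duplicates, 4 unique


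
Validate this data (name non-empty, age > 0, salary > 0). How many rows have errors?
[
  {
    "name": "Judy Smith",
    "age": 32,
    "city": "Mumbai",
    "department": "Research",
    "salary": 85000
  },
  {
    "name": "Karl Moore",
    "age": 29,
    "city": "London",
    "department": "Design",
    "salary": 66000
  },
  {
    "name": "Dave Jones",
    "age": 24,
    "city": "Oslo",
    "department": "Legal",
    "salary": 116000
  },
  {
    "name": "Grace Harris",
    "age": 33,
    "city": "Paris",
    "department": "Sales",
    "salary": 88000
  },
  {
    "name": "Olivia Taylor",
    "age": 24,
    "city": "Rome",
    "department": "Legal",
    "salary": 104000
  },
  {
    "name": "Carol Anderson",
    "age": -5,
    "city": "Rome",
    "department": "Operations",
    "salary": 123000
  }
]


Validating 6 records:
Rules: name non-empty, age > 0, salary > 0

  Row 1 (Judy Smith): OK
  Row 2 (Karl Moore): OK
  Row 3 (Dave Jones): OK
  Row 4 (Grace Harris): OK
  Row 5 (Olivia Taylor): OK
  Row 6 (Carol Anderson): negative age: -5

Total errors: 1

1 errors


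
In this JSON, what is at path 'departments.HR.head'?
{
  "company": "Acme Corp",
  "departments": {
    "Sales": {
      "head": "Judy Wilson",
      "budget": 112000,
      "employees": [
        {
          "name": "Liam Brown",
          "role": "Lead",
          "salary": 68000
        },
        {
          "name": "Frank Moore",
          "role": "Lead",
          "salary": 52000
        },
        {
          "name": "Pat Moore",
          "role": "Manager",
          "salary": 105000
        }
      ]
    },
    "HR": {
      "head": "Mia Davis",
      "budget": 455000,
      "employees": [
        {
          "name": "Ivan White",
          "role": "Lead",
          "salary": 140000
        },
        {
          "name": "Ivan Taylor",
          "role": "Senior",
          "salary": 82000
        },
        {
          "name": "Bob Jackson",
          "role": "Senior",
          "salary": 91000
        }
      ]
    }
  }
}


Path: departments.HR.head

Navigate:
  -> departments
  -> HR
  -> head = 'Mia Davis'

Mia Davis


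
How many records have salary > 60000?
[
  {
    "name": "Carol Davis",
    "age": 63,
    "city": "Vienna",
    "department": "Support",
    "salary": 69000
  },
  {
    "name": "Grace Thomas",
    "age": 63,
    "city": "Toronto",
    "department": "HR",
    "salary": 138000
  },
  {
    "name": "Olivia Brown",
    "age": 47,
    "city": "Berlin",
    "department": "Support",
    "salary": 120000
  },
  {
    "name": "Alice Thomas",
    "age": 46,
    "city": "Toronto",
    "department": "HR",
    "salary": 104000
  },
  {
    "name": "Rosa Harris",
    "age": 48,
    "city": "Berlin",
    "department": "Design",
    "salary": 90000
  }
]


Data: 5 records
Condition: salary > 60000

Checking each record:
  Carol Davis: 69000 MATCH
  Grace Thomas: 138000 MATCH
  Olivia Brown: 120000 MATCH
  Alice Thomas: 104000 MATCH
  Rosa Harris: 90000 MATCH

Count: 5

5


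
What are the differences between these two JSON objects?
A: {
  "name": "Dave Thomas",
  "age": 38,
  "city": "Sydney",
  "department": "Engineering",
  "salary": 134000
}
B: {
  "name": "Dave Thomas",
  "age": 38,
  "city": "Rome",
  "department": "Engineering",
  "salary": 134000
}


Comparing each field (in key order):
  name: same
  age: same
  city: DIFFERENT
  department: same
  salary: same
Differences:
  city: Sydney -> Rome

1 field(s) changed

1 change: city


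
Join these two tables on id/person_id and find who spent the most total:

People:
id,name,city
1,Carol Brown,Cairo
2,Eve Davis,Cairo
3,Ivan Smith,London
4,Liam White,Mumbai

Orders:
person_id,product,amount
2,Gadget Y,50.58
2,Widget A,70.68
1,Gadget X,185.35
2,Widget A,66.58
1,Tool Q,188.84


Join on: people.id = orders.person_id

Joined rows:
  Eve Davis (Cairo) bought Gadget Y for $50.58
  Eve Davis (Cairo) bought Widget A for $70.68
  Carol Brown (Cairo) bought Gadget X for $185.35
  Eve Davis (Cairo) bought Widget A for $66.58
  Carol Brown (Cairo) bought Tool Q for $188.84

Total per person:
  Carol Brown: $374.19
  Eve Davis: $187.84

Top spender: Carol Brown ($374.19)

Carol Brown ($374.19)


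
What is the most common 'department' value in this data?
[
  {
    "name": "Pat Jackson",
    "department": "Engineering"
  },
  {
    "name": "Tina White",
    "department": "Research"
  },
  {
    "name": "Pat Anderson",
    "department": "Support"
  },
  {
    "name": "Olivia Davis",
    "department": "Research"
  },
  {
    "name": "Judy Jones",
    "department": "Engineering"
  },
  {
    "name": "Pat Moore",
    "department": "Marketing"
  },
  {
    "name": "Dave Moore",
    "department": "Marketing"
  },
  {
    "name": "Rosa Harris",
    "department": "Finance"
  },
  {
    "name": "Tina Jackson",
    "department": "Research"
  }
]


Counting 'department' values across 9 records:

  Research: 3 ###
  Engineering: 2 ##
  Marketing: 2 ##
  Support: 1 #
  Finance: 1 #

Most common: Research (3 times)

Research (3 times)


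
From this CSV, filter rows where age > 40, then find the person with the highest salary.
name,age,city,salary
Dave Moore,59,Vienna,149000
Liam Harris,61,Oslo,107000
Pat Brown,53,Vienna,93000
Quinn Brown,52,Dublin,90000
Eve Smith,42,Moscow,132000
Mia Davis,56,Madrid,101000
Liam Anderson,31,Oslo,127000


Filter: age > 40
Sort by: salary (descending)

Filtered records (6):
  Dave Moore, age 59, salary $149000
  Eve Smith, age 42, salary $132000
  Liam Harris, age 61, salary $107000
  Mia Davis, age 56, salary $101000
  Pat Brown, age 53, salary $93000
  Quinn Brown, age 52, salary $90000

Highest salary: Dave Moore ($149000)

Dave Moore


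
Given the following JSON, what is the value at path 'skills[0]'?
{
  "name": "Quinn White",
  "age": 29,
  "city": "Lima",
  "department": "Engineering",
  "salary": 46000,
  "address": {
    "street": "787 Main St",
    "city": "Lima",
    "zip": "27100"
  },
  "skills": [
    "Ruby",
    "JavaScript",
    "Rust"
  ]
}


Query: skills[0]
Path: skills -> first element
Value: Ruby

Ruby


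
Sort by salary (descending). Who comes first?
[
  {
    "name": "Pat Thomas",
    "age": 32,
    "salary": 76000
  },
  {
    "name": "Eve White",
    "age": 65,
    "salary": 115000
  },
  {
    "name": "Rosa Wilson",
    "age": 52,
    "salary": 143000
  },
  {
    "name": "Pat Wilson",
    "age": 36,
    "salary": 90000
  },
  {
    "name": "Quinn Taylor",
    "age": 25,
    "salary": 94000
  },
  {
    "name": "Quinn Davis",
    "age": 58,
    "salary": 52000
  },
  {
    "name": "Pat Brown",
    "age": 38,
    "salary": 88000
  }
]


Sort by: salary (descending)

Sorted order:
  1. Rosa Wilson (salary = 143000)
  2. Eve White (salary = 115000)
  3. Quinn Taylor (salary = 94000)
  4. Pat Wilson (salary = 90000)
  5. Pat Brown (salary = 88000)
  6. Pat Thomas (salary = 76000)
  7. Quinn Davis (salary = 52000)

First: Rosa Wilson

Rosa Wilson


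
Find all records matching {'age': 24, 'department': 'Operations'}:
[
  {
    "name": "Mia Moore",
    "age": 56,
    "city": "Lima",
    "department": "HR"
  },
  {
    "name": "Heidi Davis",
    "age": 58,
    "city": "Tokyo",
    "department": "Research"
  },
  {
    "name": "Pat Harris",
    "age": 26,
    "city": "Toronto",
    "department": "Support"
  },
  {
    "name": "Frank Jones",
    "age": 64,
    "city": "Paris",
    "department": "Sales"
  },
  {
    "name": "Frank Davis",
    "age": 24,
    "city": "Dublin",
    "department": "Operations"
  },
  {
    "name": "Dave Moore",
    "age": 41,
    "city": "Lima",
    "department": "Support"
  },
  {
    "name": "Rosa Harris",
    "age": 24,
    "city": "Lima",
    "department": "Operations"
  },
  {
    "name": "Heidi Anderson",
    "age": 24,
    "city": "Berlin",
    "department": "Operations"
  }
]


Search criteria: {'age': 24, 'department': 'Operations'}

Checking 8 records:
  Mia Moore: {age: 56, department: HR}
  Heidi Davis: {age: 58, department: Research}
  Pat Harris: {age: 26, department: Support}
  Frank Jones: {age: 64, department: Sales}
  Frank Davis: {age: 24, department: Operations} <-- MATCH
  Dave Moore: {age: 41, department: Support}
  Rosa Harris: {age: 24, department: Operations} <-- MATCH
  Heidi Anderson: {age: 24, department: Operations} <-- MATCH

Matches: ["Frank Davis", "Rosa Harris", "Heidi Anderson"]

["Frank Davis", "Rosa Harris", "Heidi Anderson"]


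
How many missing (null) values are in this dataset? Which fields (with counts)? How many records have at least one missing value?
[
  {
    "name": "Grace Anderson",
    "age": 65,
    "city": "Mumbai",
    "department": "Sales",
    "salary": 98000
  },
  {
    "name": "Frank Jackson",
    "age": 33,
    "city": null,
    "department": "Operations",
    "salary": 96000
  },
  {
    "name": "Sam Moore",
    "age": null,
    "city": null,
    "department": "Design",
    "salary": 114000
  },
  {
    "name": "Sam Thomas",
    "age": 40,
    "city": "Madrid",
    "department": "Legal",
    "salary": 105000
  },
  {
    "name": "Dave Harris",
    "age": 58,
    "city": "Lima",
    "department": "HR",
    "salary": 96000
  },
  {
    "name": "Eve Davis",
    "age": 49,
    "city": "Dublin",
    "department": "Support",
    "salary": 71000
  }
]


Checking for missing (null) values in 6 records:

  Grace Anderson: complete
  Frank Jackson: city
  Sam Moore: age, city
  Sam Thomas: complete
  Dave Harris: complete
  Eve Davis: complete

Per field:
  name: 0 missing
  age: 1 missing
  city: 2 missing
  department: 0 missing
  salary: 0 missing

Total missing values: 3
Records with any missing: 2

3 missing values (age: 1, city: 2); 2 incomplete records


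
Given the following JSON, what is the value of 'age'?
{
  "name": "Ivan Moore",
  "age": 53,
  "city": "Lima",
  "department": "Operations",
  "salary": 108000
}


Looking up field 'age'
Value: 53

53


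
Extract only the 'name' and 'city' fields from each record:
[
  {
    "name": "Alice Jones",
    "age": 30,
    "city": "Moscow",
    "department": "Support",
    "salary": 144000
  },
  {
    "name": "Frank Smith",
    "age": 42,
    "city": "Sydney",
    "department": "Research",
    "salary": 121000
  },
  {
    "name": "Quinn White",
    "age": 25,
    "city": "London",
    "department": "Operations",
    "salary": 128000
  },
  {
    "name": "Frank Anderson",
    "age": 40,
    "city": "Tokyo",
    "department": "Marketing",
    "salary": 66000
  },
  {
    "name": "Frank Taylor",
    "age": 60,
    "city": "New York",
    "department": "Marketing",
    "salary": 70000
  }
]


Original: 5 records with fields: name, age, city, department, salary
Keep: ['name', 'city']
Drop: ['age', 'department', 'salary']
Result: 5 records, 2 fields each

[
  {
    "name": "Alice Jones",
    "city": "Moscow"
  },
  {
    "name": "Frank Smith",
    "city": "Sydney"
  },
  {
    "name": "Quinn White",
    "city": "London"
  },
  {
    "name": "Frank Anderson",
    "city": "Tokyo"
  },
  {
    "name": "Frank Taylor",
    "city": "New York"
  }
]


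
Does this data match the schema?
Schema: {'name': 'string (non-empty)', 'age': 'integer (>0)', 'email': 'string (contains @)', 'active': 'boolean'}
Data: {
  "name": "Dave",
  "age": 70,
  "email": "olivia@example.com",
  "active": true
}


Validating each field against schema:
  name: OK (non-empty string)
  age: OK (positive integer)
  email: OK (string with @)
  active: OK (boolean)

Result: VALID

VALID


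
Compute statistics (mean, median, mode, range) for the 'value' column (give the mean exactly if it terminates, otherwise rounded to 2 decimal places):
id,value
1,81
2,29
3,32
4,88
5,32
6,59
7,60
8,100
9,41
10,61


Data: [81, 29, 32, 88, 32, 59, 60, 100, 41, 61]
Count: 10
Sum: 583
Mean: 583/10 = 58.3
Sorted: [29, 32, 32, 41, 59, 60, 61, 81, 88, 100]
Median: 59.5
Mode: 32 (2 times)
Range: 100 - 29 = 71
Min: 29, Max: 100

mean=58.3, median=59.5, mode=32, range=71


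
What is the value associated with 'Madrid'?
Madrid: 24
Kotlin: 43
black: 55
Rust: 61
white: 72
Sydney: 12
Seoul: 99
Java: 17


Looking up key 'Madrid'
Value: 24

24


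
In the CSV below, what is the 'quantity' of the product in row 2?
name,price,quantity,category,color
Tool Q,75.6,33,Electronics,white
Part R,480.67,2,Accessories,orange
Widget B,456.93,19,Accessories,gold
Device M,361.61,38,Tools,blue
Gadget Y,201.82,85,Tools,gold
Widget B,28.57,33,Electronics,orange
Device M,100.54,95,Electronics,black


Query: Row 2 ('Part R'), column 'quantity'
Value: 2

2


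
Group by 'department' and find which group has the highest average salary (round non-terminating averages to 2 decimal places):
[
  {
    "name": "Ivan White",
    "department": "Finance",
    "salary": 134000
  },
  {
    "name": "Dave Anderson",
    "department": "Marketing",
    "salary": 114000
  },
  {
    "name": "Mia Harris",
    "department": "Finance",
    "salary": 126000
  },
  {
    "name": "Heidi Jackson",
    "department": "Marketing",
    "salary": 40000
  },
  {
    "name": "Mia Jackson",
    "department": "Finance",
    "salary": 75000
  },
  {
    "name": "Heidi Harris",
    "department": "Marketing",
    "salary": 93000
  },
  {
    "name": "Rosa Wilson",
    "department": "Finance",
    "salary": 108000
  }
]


Group by: department

Groups:
  Finance: 4 people, avg salary = 443000/4 = $110750
  Marketing: 3 people, avg salary = 247000/3 ≈ $82333.33

Highest average salary: Finance ($110750)

Finance ($110750)


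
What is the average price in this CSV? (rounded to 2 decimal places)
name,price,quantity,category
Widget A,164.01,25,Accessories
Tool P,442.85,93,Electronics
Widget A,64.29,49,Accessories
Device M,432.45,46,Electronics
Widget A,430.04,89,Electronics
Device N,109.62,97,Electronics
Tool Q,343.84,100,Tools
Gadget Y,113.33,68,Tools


Computing average price:
Values: [164.01, 442.85, 64.29, 432.45, 430.04, 109.62, 343.84, 113.33]
Sum = 2100.43
Count = 8
Average = 2100.43/8 = 262.55375 exactly -> 262.55 (rounded half-up to 2 decimal places)

262.55


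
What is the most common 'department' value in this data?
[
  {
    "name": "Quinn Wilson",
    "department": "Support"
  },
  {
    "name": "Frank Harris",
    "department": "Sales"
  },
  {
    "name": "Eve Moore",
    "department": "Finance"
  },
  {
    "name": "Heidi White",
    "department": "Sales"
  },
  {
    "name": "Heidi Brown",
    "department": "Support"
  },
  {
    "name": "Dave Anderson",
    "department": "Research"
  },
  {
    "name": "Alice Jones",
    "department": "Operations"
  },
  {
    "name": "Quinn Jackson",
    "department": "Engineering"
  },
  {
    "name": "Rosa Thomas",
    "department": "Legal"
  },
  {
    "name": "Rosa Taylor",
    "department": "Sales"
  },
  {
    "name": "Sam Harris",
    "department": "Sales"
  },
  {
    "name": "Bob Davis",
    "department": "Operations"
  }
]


Counting 'department' values across 12 records:

  Sales: 4 ####
  Support: 2 ##
  Operations: 2 ##
  Finance: 1 #
  Research: 1 #
  Engineering: 1 #
  Legal: 1 #

Most common: Sales (4 times)

Sales (4 times)


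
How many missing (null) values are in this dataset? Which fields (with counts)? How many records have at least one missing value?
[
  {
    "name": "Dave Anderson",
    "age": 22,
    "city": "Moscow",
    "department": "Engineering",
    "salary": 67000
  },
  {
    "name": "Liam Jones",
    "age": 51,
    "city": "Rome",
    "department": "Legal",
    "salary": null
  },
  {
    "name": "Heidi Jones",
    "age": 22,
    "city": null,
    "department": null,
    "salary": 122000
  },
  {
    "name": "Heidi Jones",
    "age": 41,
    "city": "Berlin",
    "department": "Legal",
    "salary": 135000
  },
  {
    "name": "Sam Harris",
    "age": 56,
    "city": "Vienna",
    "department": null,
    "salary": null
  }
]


Checking for missing (null) values in 5 records:

  Dave Anderson: complete
  Liam Jones: salary
  Heidi Jones: city, department
  Heidi Jones: complete
  Sam Harris: department, salary

Per field:
  name: 0 missing
  age: 0 missing
  city: 1 missing
  department: 2 missing
  salary: 2 missing

Total missing values: 5
Records with any missing: 3

5 missing values (city: 1, department: 2, salary: 2); 3 incomplete records


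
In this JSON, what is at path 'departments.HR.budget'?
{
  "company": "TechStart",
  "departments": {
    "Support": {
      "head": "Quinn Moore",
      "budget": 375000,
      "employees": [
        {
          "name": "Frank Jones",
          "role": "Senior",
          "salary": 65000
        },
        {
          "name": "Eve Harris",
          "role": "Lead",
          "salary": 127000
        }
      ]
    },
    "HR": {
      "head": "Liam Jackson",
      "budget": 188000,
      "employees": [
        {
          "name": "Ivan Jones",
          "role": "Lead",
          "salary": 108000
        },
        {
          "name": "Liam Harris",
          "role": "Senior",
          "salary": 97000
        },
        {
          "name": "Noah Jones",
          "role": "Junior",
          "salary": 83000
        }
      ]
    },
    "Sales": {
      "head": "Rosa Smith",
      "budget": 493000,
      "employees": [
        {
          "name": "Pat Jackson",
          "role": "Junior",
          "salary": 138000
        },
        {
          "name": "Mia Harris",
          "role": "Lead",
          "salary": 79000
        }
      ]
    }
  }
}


Path: departments.HR.budget

Navigate:
  -> departments
  -> HR
  -> budget = 188000

188000


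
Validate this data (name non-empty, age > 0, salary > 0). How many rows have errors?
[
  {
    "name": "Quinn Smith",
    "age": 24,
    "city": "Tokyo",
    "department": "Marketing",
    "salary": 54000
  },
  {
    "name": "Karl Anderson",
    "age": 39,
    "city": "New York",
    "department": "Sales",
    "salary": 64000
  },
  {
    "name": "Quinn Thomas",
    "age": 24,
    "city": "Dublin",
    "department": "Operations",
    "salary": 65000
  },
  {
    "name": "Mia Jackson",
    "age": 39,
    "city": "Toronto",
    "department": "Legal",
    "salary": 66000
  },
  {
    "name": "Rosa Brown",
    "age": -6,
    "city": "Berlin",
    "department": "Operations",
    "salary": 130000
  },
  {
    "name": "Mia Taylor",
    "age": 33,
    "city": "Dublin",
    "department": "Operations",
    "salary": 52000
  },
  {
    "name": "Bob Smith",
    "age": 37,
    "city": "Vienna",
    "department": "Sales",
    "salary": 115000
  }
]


Validating 7 records:
Rules: name non-empty, age > 0, salary > 0

  Row 1 (Quinn Smith): OK
  Row 2 (Karl Anderson): OK
  Row 3 (Quinn Thomas): OK
  Row 4 (Mia Jackson): OK
  Row 5 (Rosa Brown): negative age: -6
  Row 6 (Mia Taylor): OK
  Row 7 (Bob Smith): OK

Total errors: 1

1 errors


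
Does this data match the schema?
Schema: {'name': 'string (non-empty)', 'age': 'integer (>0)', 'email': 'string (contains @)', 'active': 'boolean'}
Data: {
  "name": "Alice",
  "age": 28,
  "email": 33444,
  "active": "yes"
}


Validating each field against schema:
  name: OK (non-empty string)
  age: OK (positive integer)
  email: FAIL (33444 is not a string)
  active: FAIL ("yes" is not a boolean)

Result: INVALID (2 errors: email, active)

INVALID (2 errors: email, active)


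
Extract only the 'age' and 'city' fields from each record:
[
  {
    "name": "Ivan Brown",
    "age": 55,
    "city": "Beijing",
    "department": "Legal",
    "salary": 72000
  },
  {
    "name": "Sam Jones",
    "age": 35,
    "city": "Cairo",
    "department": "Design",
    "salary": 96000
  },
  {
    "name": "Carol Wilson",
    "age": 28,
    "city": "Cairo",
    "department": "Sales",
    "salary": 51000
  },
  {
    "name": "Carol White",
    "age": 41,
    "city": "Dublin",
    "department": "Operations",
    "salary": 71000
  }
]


Original: 4 records with fields: name, age, city, department, salary
Keep: ['age', 'city']
Drop: ['name', 'department', 'salary']
Result: 4 records, 2 fields each

[
  {
    "age": 55,
    "city": "Beijing"
  },
  {
    "age": 35,
    "city": "Cairo"
  },
  {
    "age": 28,
    "city": "Cairo"
  },
  {
    "age": 41,
    "city": "Dublin"
  }
]


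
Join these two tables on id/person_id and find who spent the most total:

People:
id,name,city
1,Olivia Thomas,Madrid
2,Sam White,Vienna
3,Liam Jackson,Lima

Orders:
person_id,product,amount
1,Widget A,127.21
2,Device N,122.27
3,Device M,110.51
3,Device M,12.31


Join on: people.id = orders.person_id

Joined rows:
  Olivia Thomas (Madrid) bought Widget A for $127.21
  Sam White (Vienna) bought Device N for $122.27
  Liam Jackson (Lima) bought Device M for $110.51
  Liam Jackson (Lima) bought Device M for $12.31

Total per person:
  Olivia Thomas: $127.21
  Liam Jackson: $122.82
  Sam White: $122.27

Top spender: Olivia Thomas ($127.21)

Olivia Thomas ($127.21)


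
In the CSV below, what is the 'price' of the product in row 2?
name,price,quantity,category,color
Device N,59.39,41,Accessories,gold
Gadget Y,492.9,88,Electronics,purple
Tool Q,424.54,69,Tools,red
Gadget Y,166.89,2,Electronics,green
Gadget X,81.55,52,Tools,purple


Query: Row 2 ('Gadget Y'), column 'price'
Value: 492.9

492.9


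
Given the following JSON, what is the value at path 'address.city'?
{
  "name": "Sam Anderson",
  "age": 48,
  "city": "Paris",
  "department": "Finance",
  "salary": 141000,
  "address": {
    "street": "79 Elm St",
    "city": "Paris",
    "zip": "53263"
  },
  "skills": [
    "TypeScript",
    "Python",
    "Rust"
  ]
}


Query: address.city
Path: address -> city
Value: Paris

Paris


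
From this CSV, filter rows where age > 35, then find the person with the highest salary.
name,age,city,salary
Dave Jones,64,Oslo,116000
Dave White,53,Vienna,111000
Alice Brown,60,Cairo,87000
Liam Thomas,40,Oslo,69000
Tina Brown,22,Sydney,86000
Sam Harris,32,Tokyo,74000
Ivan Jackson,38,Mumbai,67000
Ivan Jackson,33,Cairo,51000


Filter: age > 35
Sort by: salary (descending)

Filtered records (5):
  Dave Jones, age 64, salary $116000
  Dave White, age 53, salary $111000
  Alice Brown, age 60, salary $87000
  Liam Thomas, age 40, salary $69000
  Ivan Jackson, age 38, salary $67000

Highest salary: Dave Jones ($116000)

Dave Jones


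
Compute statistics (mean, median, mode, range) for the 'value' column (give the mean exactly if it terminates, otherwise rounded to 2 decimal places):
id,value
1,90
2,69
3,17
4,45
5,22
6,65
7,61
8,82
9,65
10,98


Data: [90, 69, 17, 45, 22, 65, 61, 82, 65, 98]
Count: 10
Sum: 614
Mean: 614/10 = 61.4
Sorted: [17, 22, 45, 61, 65, 65, 69, 82, 90, 98]
Median: 65.0
Mode: 65 (2 times)
Range: 98 - 17 = 81
Min: 17, Max: 98

mean=61.4, median=65.0, mode=65, range=81


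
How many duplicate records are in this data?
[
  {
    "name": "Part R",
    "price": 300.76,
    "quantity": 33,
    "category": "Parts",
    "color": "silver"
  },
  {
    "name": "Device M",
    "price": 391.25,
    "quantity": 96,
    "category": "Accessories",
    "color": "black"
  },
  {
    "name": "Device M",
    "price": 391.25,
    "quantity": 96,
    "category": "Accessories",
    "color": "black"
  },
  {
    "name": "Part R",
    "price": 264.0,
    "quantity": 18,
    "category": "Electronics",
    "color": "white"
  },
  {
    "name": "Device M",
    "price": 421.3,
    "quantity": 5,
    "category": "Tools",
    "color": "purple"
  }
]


Checking 5 records for duplicates:

  Row 1: Part R ($300.76, qty 33)
  Row 2: Device M ($391.25, qty 96)
  Row 3: Device M ($391.25, qty 96) <-- DUPLICATE
  Row 4: Part R ($264.0, qty 18)
  Row 5: Device M ($421.3, qty 5)

Duplicates found: 1
Unique records: 4

1 duplicates, 4 unique


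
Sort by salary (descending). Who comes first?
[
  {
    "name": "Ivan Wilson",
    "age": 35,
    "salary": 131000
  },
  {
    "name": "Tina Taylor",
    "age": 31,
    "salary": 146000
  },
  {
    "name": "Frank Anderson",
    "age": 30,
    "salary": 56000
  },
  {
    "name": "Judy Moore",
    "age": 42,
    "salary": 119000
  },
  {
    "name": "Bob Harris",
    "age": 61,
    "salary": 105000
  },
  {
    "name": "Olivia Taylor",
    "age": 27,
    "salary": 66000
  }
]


Sort by: salary (descending)

Sorted order:
  1. Tina Taylor (salary = 146000)
  2. Ivan Wilson (salary = 131000)
  3. Judy Moore (salary = 119000)
  4. Bob Harris (salary = 105000)
  5. Olivia Taylor (salary = 66000)
  6. Frank Anderson (salary = 56000)

First: Tina Taylor

Tina Taylor
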